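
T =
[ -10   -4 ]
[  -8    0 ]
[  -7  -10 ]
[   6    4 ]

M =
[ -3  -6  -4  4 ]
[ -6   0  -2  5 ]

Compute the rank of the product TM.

2

First compute TM:
[[ 54,  60,  48, -60],
 [ 24,  48,  32, -32],
 [ 81,  42,  48, -78],
 [-42, -36, -32,  44]]
Now row reduce the product.
R2 ← R2 − (4/9)·R1: [0, 64/3, 32/3, -16/3]
R3 ← R3 − (3/2)·R1: [0, -48, -24, 12]
R4 ← R4 + (7/9)·R1: [0, 32/3, 16/3, -8/3]
R3 ← R3 + (9/4)·R2: [0, 0, 0, 0]
R4 ← R4 − (1/2)·R2: [0, 0, 0, 0]
2 nonzero rows, so rank(TM) = 2.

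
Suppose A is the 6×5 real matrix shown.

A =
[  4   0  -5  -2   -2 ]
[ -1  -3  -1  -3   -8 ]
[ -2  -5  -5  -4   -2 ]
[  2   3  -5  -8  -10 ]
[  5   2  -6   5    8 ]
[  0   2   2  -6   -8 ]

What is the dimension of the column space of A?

5

Row reduce to echelon form.
R2 ← R2 + (1/4)·R1: [0, -3, -9/4, -7/2, -17/2]
R3 ← R3 + (1/2)·R1: [0, -5, -15/2, -5, -3]
R4 ← R4 − (1/2)·R1: [0, 3, -5/2, -7, -9]
R5 ← R5 − (5/4)·R1: [0, 2, 1/4, 15/2, 21/2]
R3 ← R3 − (5/3)·R2: [0, 0, -15/4, 5/6, 67/6]
R4 ← R4 + R2: [0, 0, -19/4, -21/2, -35/2]
R5 ← R5 + (2/3)·R2: [0, 0, -5/4, 31/6, 29/6]
R6 ← R6 + (2/3)·R2: [0, 0, 1/2, -25/3, -41/3]
R4 ← R4 − (19/15)·R3: [0, 0, 0, -104/9, -1424/45]
R5 ← R5 − (1/3)·R3: [0, 0, 0, 44/9, 10/9]
R6 ← R6 + (2/15)·R3: [0, 0, 0, -74/9, -548/45]
R5 ← R5 + (11/26)·R4: [0, 0, 0, 0, -798/65]
R6 ← R6 − (37/52)·R4: [0, 0, 0, 0, 672/65]
R6 ← R6 + (16/19)·R5: [0, 0, 0, 0, 0]
Echelon form has 5 nonzero rows, so rank(A) = 5.
The column space has dimension equal to the rank: 5.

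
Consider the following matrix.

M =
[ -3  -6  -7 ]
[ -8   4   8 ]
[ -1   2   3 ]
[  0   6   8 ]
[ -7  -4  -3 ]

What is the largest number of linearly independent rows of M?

2

Row reduce to echelon form.
R2 ← R2 − (8/3)·R1: [0, 20, 80/3]
R3 ← R3 − (1/3)·R1: [0, 4, 16/3]
R5 ← R5 − (7/3)·R1: [0, 10, 40/3]
R3 ← R3 − (1/5)·R2: [0, 0, 0]
R4 ← R4 − (3/10)·R2: [0, 0, 0]
R5 ← R5 − (1/2)·R2: [0, 0, 0]
Echelon form has 2 nonzero rows, so rank(M) = 2.
The rank gives the maximum number of linearly independent rows: 2.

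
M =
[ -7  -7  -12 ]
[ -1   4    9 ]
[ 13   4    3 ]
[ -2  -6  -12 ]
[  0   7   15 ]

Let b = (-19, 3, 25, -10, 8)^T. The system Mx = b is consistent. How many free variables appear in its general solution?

1

Row reduce the augmented matrix [M | b].
R2 ← R2 − (1/7)·R1: [0, 5, 75/7, 40/7]
R3 ← R3 + (13/7)·R1: [0, -9, -135/7, -72/7]
R4 ← R4 − (2/7)·R1: [0, -4, -60/7, -32/7]
R3 ← R3 + (9/5)·R2: [0, 0, 0, 0]
R4 ← R4 + (4/5)·R2: [0, 0, 0, 0]
R5 ← R5 − (7/5)·R2: [0, 0, 0, 0]
The echelon form has 2 nonzero rows, and every pivot lies in the first 3 columns, so rank(M) = rank([M|b]) = 2.
The system is consistent.
Free variables = (unknowns) − (rank) = 3 − 2 = 1.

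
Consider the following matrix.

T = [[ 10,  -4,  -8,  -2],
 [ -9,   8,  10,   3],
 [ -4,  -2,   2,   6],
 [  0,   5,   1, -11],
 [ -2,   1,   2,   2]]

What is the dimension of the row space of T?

3

Row reduce to echelon form.
R2 ← R2 + (9/10)·R1: [0, 22/5, 14/5, 6/5]
R3 ← R3 + (2/5)·R1: [0, -18/5, -6/5, 26/5]
R5 ← R5 + (1/5)·R1: [0, 1/5, 2/5, 8/5]
R3 ← R3 + (9/11)·R2: [0, 0, 12/11, 68/11]
R4 ← R4 − (25/22)·R2: [0, 0, -24/11, -136/11]
R5 ← R5 − (1/22)·R2: [0, 0, 3/11, 17/11]
R4 ← R4 + (2)·R3: [0, 0, 0, 0]
R5 ← R5 − (1/4)·R3: [0, 0, 0, 0]
Echelon form has 3 nonzero rows, so rank(T) = 3.
The row space has dimension equal to the rank: 3.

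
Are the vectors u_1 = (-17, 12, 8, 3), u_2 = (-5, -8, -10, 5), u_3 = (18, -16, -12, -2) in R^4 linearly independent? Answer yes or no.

Form the matrix with these vectors as rows and row reduce.
R2 ← R2 − (5/17)·R1: [0, -196/17, -210/17, 70/17]
R3 ← R3 + (18/17)·R1: [0, -56/17, -60/17, 20/17]
R3 ← R3 − (2/7)·R2: [0, 0, 0, 0]
2 nonzero rows, so the 3 vectors span a space of dimension 2.
Since 2 < 3, the vectors are linearly dependent.

no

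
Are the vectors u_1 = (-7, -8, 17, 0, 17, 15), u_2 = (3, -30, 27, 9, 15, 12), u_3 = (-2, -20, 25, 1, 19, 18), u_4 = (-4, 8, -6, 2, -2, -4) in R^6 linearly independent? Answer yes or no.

Form the matrix with these vectors as rows and row reduce.
R2 ← R2 + (3/7)·R1: [0, -234/7, 240/7, 9, 156/7, 129/7]
R3 ← R3 − (2/7)·R1: [0, -124/7, 141/7, 1, 99/7, 96/7]
R4 ← R4 − (4/7)·R1: [0, 88/7, -110/7, 2, -82/7, -88/7]
R3 ← R3 − (62/117)·R2: [0, 0, 77/39, -49/13, 7/3, 154/39]
R4 ← R4 + (44/117)·R2: [0, 0, -110/39, 70/13, -10/3, -220/39]
R4 ← R4 + (10/7)·R3: [0, 0, 0, 0, 0, 0]
3 nonzero rows, so the 4 vectors span a space of dimension 3.
Since 3 < 4, the vectors are linearly dependent.

no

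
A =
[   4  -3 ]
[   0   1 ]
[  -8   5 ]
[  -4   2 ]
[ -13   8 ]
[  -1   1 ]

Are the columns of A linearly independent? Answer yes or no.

Row reduce A to echelon form.
R3 ← R3 + (2)·R1: [0, -1]
R4 ← R4 + R1: [0, -1]
R5 ← R5 + (13/4)·R1: [0, -7/4]
R6 ← R6 + (1/4)·R1: [0, 1/4]
R3 ← R3 + R2: [0, 0]
R4 ← R4 + R2: [0, 0]
R5 ← R5 + (7/4)·R2: [0, 0]
R6 ← R6 − (1/4)·R2: [0, 0]
2 pivots among 2 columns.
Every column is a pivot column, so the columns are linearly independent.

yes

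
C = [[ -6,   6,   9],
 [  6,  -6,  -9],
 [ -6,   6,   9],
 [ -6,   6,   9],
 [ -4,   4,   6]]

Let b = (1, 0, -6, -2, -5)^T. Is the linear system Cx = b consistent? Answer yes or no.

no

Row reduce the augmented matrix [C | b].
R2 ← R2 + R1: [0, 0, 0, 1]
R3 ← R3 − R1: [0, 0, 0, -7]
R4 ← R4 − R1: [0, 0, 0, -3]
R5 ← R5 − (2/3)·R1: [0, 0, 0, -17/3]
R3 ← R3 + (7)·R2: [0, 0, 0, 0]
R4 ← R4 + (3)·R2: [0, 0, 0, 0]
R5 ← R5 + (17/3)·R2: [0, 0, 0, 0]
The echelon form has 2 nonzero rows; the last pivot sits in the augmented column, so rank(C) = 1 but rank([C|b]) = 2.
Since the ranks differ, the system is inconsistent.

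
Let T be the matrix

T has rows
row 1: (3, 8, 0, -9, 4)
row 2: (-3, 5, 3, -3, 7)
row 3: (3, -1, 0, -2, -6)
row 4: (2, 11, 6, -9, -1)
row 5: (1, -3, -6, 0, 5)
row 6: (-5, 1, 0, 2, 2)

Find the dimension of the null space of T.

0

Row reduce to echelon form.
R2 ← R2 + R1: [0, 13, 3, -12, 11]
R3 ← R3 − R1: [0, -9, 0, 7, -10]
R4 ← R4 − (2/3)·R1: [0, 17/3, 6, -3, -11/3]
R5 ← R5 − (1/3)·R1: [0, -17/3, -6, 3, 11/3]
R6 ← R6 + (5/3)·R1: [0, 43/3, 0, -13, 26/3]
R3 ← R3 + (9/13)·R2: [0, 0, 27/13, -17/13, -31/13]
R4 ← R4 − (17/39)·R2: [0, 0, 61/13, 29/13, -110/13]
R5 ← R5 + (17/39)·R2: [0, 0, -61/13, -29/13, 110/13]
R6 ← R6 − (43/39)·R2: [0, 0, -43/13, 3/13, -45/13]
R4 ← R4 − (61/27)·R3: [0, 0, 0, 140/27, -83/27]
R5 ← R5 + (61/27)·R3: [0, 0, 0, -140/27, 83/27]
R6 ← R6 + (43/27)·R3: [0, 0, 0, -50/27, -196/27]
R5 ← R5 + R4: [0, 0, 0, 0, 0]
R6 ← R6 + (5/14)·R4: [0, 0, 0, 0, -117/14]
Swap R5 ↔ R6
5 nonzero rows, so rank(T) = 5.
T has 5 columns; by rank–nullity, nullity = 5 − 5 = 0.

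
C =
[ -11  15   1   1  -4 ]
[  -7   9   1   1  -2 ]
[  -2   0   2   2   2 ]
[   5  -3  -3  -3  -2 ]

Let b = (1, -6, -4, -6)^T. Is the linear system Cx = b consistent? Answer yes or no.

Row reduce the augmented matrix [C | b].
R2 ← R2 − (7/11)·R1: [0, -6/11, 4/11, 4/11, 6/11, -73/11]
R3 ← R3 − (2/11)·R1: [0, -30/11, 20/11, 20/11, 30/11, -46/11]
R4 ← R4 + (5/11)·R1: [0, 42/11, -28/11, -28/11, -42/11, -61/11]
R3 ← R3 − (5)·R2: [0, 0, 0, 0, 0, 29]
R4 ← R4 + (7)·R2: [0, 0, 0, 0, 0, -52]
R4 ← R4 + (52/29)·R3: [0, 0, 0, 0, 0, 0]
The echelon form has 3 nonzero rows; the last pivot sits in the augmented column, so rank(C) = 2 but rank([C|b]) = 3.
Since the ranks differ, the system is inconsistent.

no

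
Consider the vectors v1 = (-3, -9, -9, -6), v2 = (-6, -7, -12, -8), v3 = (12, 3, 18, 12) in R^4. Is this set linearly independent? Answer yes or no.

Form the matrix with these vectors as rows and row reduce.
R2 ← R2 − (2)·R1: [0, 11, 6, 4]
R3 ← R3 + (4)·R1: [0, -33, -18, -12]
R3 ← R3 + (3)·R2: [0, 0, 0, 0]
2 nonzero rows, so the 3 vectors span a space of dimension 2.
Since 2 < 3, the vectors are linearly dependent.

no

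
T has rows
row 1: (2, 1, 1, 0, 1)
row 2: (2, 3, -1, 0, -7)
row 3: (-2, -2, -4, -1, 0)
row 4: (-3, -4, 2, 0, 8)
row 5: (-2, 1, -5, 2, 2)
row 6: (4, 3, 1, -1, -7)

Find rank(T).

Row reduce to echelon form.
R2 ← R2 − R1: [0, 2, -2, 0, -8]
R3 ← R3 + R1: [0, -1, -3, -1, 1]
R4 ← R4 + (3/2)·R1: [0, -5/2, 7/2, 0, 19/2]
R5 ← R5 + R1: [0, 2, -4, 2, 3]
R6 ← R6 − (2)·R1: [0, 1, -1, -1, -9]
R3 ← R3 + (1/2)·R2: [0, 0, -4, -1, -3]
R4 ← R4 + (5/4)·R2: [0, 0, 1, 0, -1/2]
R5 ← R5 − R2: [0, 0, -2, 2, 11]
R6 ← R6 − (1/2)·R2: [0, 0, 0, -1, -5]
R4 ← R4 + (1/4)·R3: [0, 0, 0, -1/4, -5/4]
R5 ← R5 − (1/2)·R3: [0, 0, 0, 5/2, 25/2]
R5 ← R5 + (10)·R4: [0, 0, 0, 0, 0]
R6 ← R6 − (4)·R4: [0, 0, 0, 0, 0]
Echelon form has 4 nonzero rows, so rank(T) = 4.

4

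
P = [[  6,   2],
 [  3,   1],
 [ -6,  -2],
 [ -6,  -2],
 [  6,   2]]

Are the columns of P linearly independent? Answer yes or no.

Row reduce P to echelon form.
R2 ← R2 − (1/2)·R1: [0, 0]
R3 ← R3 + R1: [0, 0]
R4 ← R4 + R1: [0, 0]
R5 ← R5 − R1: [0, 0]
1 pivot among 2 columns.
Only 1 < 2 pivot columns, so the columns are linearly dependent.

no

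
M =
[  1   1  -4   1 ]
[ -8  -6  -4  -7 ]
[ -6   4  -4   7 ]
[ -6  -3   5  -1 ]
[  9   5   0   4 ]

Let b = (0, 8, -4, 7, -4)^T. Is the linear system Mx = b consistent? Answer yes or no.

no

Row reduce the augmented matrix [M | b].
R2 ← R2 + (8)·R1: [0, 2, -36, 1, 8]
R3 ← R3 + (6)·R1: [0, 10, -28, 13, -4]
R4 ← R4 + (6)·R1: [0, 3, -19, 5, 7]
R5 ← R5 − (9)·R1: [0, -4, 36, -5, -4]
R3 ← R3 − (5)·R2: [0, 0, 152, 8, -44]
R4 ← R4 − (3/2)·R2: [0, 0, 35, 7/2, -5]
R5 ← R5 + (2)·R2: [0, 0, -36, -3, 12]
R4 ← R4 − (35/152)·R3: [0, 0, 0, 63/38, 195/38]
R5 ← R5 + (9/38)·R3: [0, 0, 0, -21/19, 30/19]
R5 ← R5 + (2/3)·R4: [0, 0, 0, 0, 5]
The echelon form has 5 nonzero rows; the last pivot sits in the augmented column, so rank(M) = 4 but rank([M|b]) = 5.
Since the ranks differ, the system is inconsistent.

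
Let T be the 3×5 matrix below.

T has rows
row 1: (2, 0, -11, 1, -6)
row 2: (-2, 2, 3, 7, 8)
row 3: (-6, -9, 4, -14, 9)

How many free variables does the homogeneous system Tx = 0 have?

2

Row reduce to echelon form.
R2 ← R2 + R1: [0, 2, -8, 8, 2]
R3 ← R3 + (3)·R1: [0, -9, -29, -11, -9]
R3 ← R3 + (9/2)·R2: [0, 0, -65, 25, 0]
3 nonzero rows, so rank(T) = 3.
T has 5 columns; by rank–nullity, nullity = 5 − 3 = 2.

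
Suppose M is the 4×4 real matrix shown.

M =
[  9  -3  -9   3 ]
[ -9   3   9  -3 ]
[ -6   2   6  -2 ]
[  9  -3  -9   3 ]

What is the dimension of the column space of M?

Row reduce to echelon form.
R2 ← R2 + R1: [0, 0, 0, 0]
R3 ← R3 + (2/3)·R1: [0, 0, 0, 0]
R4 ← R4 − R1: [0, 0, 0, 0]
Echelon form has 1 nonzero row, so rank(M) = 1.
The column space has dimension equal to the rank: 1.

1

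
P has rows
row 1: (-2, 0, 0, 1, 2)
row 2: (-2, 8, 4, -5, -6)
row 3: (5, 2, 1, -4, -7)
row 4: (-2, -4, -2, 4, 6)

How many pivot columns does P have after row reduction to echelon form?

Row reduce to echelon form.
R2 ← R2 − R1: [0, 8, 4, -6, -8]
R3 ← R3 + (5/2)·R1: [0, 2, 1, -3/2, -2]
R4 ← R4 − R1: [0, -4, -2, 3, 4]
R3 ← R3 − (1/4)·R2: [0, 0, 0, 0, 0]
R4 ← R4 + (1/2)·R2: [0, 0, 0, 0, 0]
Echelon form has 2 nonzero rows, so rank(P) = 2.
Each nonzero row contributes one pivot column: 2 pivot columns.

2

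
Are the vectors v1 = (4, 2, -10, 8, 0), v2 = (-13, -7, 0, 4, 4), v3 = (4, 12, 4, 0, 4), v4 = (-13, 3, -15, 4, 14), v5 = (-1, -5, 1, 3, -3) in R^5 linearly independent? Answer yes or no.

Form the matrix with these vectors as rows and row reduce.
R2 ← R2 + (13/4)·R1: [0, -1/2, -65/2, 30, 4]
R3 ← R3 − R1: [0, 10, 14, -8, 4]
R4 ← R4 + (13/4)·R1: [0, 19/2, -95/2, 30, 14]
R5 ← R5 + (1/4)·R1: [0, -9/2, -3/2, 5, -3]
R3 ← R3 + (20)·R2: [0, 0, -636, 592, 84]
R4 ← R4 + (19)·R2: [0, 0, -665, 600, 90]
R5 ← R5 − (9)·R2: [0, 0, 291, -265, -39]
R4 ← R4 − (665/636)·R3: [0, 0, 0, -3020/159, 115/53]
R5 ← R5 + (97/212)·R3: [0, 0, 0, 311/53, -30/53]
R5 ← R5 + (933/3020)·R4: [0, 0, 0, 0, 63/604]
5 nonzero rows, so the 5 vectors span a space of dimension 5.
Since 5 = 5, the vectors are linearly independent.

yes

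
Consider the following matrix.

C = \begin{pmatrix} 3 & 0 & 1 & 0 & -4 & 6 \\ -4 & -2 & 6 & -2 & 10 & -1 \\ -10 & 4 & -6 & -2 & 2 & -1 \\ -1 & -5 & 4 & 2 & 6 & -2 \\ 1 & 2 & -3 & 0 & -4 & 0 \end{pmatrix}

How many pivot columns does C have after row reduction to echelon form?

4

Row reduce to echelon form.
R2 ← R2 + (4/3)·R1: [0, -2, 22/3, -2, 14/3, 7]
R3 ← R3 + (10/3)·R1: [0, 4, -8/3, -2, -34/3, 19]
R4 ← R4 + (1/3)·R1: [0, -5, 13/3, 2, 14/3, 0]
R5 ← R5 − (1/3)·R1: [0, 2, -10/3, 0, -8/3, -2]
R3 ← R3 + (2)·R2: [0, 0, 12, -6, -2, 33]
R4 ← R4 − (5/2)·R2: [0, 0, -14, 7, -7, -35/2]
R5 ← R5 + R2: [0, 0, 4, -2, 2, 5]
R4 ← R4 + (7/6)·R3: [0, 0, 0, 0, -28/3, 21]
R5 ← R5 − (1/3)·R3: [0, 0, 0, 0, 8/3, -6]
R5 ← R5 + (2/7)·R4: [0, 0, 0, 0, 0, 0]
Echelon form has 4 nonzero rows, so rank(C) = 4.
Each nonzero row contributes one pivot column: 4 pivot columns.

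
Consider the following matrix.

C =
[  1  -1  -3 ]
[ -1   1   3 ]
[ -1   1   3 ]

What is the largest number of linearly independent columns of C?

Row reduce to echelon form.
R2 ← R2 + R1: [0, 0, 0]
R3 ← R3 + R1: [0, 0, 0]
Echelon form has 1 nonzero row, so rank(C) = 1.
The rank gives the maximum number of linearly independent columns: 1.

1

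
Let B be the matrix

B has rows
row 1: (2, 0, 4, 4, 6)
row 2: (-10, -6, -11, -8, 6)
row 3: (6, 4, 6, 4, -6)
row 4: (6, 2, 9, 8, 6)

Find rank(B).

2

Row reduce to echelon form.
R2 ← R2 + (5)·R1: [0, -6, 9, 12, 36]
R3 ← R3 − (3)·R1: [0, 4, -6, -8, -24]
R4 ← R4 − (3)·R1: [0, 2, -3, -4, -12]
R3 ← R3 + (2/3)·R2: [0, 0, 0, 0, 0]
R4 ← R4 + (1/3)·R2: [0, 0, 0, 0, 0]
Echelon form has 2 nonzero rows, so rank(B) = 2.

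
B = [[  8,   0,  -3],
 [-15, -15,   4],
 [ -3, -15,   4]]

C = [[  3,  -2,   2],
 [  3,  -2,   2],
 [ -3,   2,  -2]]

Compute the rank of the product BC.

1

First compute BC:
[[ 33, -22,  22],
 [-102,  68, -68],
 [-66,  44, -44]]
Now row reduce the product.
R2 ← R2 + (34/11)·R1: [0, 0, 0]
R3 ← R3 + (2)·R1: [0, 0, 0]
1 nonzero row, so rank(BC) = 1.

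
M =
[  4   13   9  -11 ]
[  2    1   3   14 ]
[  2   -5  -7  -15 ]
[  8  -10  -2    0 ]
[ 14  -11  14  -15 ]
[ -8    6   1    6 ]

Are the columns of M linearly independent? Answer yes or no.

yes

Row reduce M to echelon form.
R2 ← R2 − (1/2)·R1: [0, -11/2, -3/2, 39/2]
R3 ← R3 − (1/2)·R1: [0, -23/2, -23/2, -19/2]
R4 ← R4 − (2)·R1: [0, -36, -20, 22]
R5 ← R5 − (7/2)·R1: [0, -113/2, -35/2, 47/2]
R6 ← R6 + (2)·R1: [0, 32, 19, -16]
R3 ← R3 − (23/11)·R2: [0, 0, -92/11, -553/11]
R4 ← R4 − (72/11)·R2: [0, 0, -112/11, -1162/11]
R5 ← R5 − (113/11)·R2: [0, 0, -23/11, -1945/11]
R6 ← R6 + (64/11)·R2: [0, 0, 113/11, 1072/11]
R4 ← R4 − (28/23)·R3: [0, 0, 0, -1022/23]
R5 ← R5 − (1/4)·R3: [0, 0, 0, -657/4]
R6 ← R6 + (113/92)·R3: [0, 0, 0, 3285/92]
R5 ← R5 − (207/56)·R4: [0, 0, 0, 0]
R6 ← R6 + (45/56)·R4: [0, 0, 0, 0]
4 pivots among 4 columns.
Every column is a pivot column, so the columns are linearly independent.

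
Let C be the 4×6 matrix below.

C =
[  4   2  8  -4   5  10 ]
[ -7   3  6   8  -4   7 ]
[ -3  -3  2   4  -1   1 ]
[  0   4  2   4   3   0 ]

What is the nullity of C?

2

Row reduce to echelon form.
R2 ← R2 + (7/4)·R1: [0, 13/2, 20, 1, 19/4, 49/2]
R3 ← R3 + (3/4)·R1: [0, -3/2, 8, 1, 11/4, 17/2]
R3 ← R3 + (3/13)·R2: [0, 0, 164/13, 16/13, 50/13, 184/13]
R4 ← R4 − (8/13)·R2: [0, 0, -134/13, 44/13, 1/13, -196/13]
R4 ← R4 + (67/82)·R3: [0, 0, 0, 180/41, 132/41, -144/41]
4 nonzero rows, so rank(C) = 4.
C has 6 columns; by rank–nullity, nullity = 6 − 4 = 2.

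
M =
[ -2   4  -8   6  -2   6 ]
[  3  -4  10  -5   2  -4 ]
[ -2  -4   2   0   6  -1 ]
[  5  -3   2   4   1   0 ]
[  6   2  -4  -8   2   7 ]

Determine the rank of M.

Row reduce to echelon form.
R2 ← R2 + (3/2)·R1: [0, 2, -2, 4, -1, 5]
R3 ← R3 − R1: [0, -8, 10, -6, 8, -7]
R4 ← R4 + (5/2)·R1: [0, 7, -18, 19, -4, 15]
R5 ← R5 + (3)·R1: [0, 14, -28, 10, -4, 25]
R3 ← R3 + (4)·R2: [0, 0, 2, 10, 4, 13]
R4 ← R4 − (7/2)·R2: [0, 0, -11, 5, -1/2, -5/2]
R5 ← R5 − (7)·R2: [0, 0, -14, -18, 3, -10]
R4 ← R4 + (11/2)·R3: [0, 0, 0, 60, 43/2, 69]
R5 ← R5 + (7)·R3: [0, 0, 0, 52, 31, 81]
R5 ← R5 − (13/15)·R4: [0, 0, 0, 0, 371/30, 106/5]
Echelon form has 5 nonzero rows, so rank(M) = 5.

5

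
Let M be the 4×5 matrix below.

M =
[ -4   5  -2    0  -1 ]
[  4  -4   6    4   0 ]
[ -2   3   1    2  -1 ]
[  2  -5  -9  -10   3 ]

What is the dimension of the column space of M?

2

Row reduce to echelon form.
R2 ← R2 + R1: [0, 1, 4, 4, -1]
R3 ← R3 − (1/2)·R1: [0, 1/2, 2, 2, -1/2]
R4 ← R4 + (1/2)·R1: [0, -5/2, -10, -10, 5/2]
R3 ← R3 − (1/2)·R2: [0, 0, 0, 0, 0]
R4 ← R4 + (5/2)·R2: [0, 0, 0, 0, 0]
Echelon form has 2 nonzero rows, so rank(M) = 2.
The column space has dimension equal to the rank: 2.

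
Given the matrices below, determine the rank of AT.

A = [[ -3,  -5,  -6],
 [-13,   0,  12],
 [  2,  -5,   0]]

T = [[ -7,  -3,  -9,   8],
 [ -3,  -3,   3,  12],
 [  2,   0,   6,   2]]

2

First compute AT:
[[ 24,  24, -24, -96],
 [115,  39, 189, -80],
 [  1,   9, -33, -44]]
Now row reduce the product.
R2 ← R2 − (115/24)·R1: [0, -76, 304, 380]
R3 ← R3 − (1/24)·R1: [0, 8, -32, -40]
R3 ← R3 + (2/19)·R2: [0, 0, 0, 0]
2 nonzero rows, so rank(AT) = 2.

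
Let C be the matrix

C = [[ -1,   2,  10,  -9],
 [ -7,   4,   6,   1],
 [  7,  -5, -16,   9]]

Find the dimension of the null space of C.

Row reduce to echelon form.
R2 ← R2 − (7)·R1: [0, -10, -64, 64]
R3 ← R3 + (7)·R1: [0, 9, 54, -54]
R3 ← R3 + (9/10)·R2: [0, 0, -18/5, 18/5]
3 nonzero rows, so rank(C) = 3.
C has 4 columns; by rank–nullity, nullity = 4 − 3 = 1.

1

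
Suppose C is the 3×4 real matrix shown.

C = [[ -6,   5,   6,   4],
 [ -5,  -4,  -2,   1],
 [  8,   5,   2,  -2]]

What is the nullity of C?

2

Row reduce to echelon form.
R2 ← R2 − (5/6)·R1: [0, -49/6, -7, -7/3]
R3 ← R3 + (4/3)·R1: [0, 35/3, 10, 10/3]
R3 ← R3 + (10/7)·R2: [0, 0, 0, 0]
2 nonzero rows, so rank(C) = 2.
C has 4 columns; by rank–nullity, nullity = 4 − 2 = 2.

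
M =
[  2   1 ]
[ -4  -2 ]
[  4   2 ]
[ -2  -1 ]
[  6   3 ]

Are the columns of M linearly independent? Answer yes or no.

Row reduce M to echelon form.
R2 ← R2 + (2)·R1: [0, 0]
R3 ← R3 − (2)·R1: [0, 0]
R4 ← R4 + R1: [0, 0]
R5 ← R5 − (3)·R1: [0, 0]
1 pivot among 2 columns.
Only 1 < 2 pivot columns, so the columns are linearly dependent.

no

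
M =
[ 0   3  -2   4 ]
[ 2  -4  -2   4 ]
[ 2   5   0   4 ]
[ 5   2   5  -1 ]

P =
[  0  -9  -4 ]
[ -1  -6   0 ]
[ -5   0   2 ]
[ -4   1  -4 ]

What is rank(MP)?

First compute MP:
[[ -9, -14, -20],
 [ -2,  10, -28],
 [-21, -44, -24],
 [-23, -58,  -6]]
Now row reduce the product.
R2 ← R2 − (2/9)·R1: [0, 118/9, -212/9]
R3 ← R3 − (7/3)·R1: [0, -34/3, 68/3]
R4 ← R4 − (23/9)·R1: [0, -200/9, 406/9]
R3 ← R3 + (51/59)·R2: [0, 0, 136/59]
R4 ← R4 + (100/59)·R2: [0, 0, 306/59]
R4 ← R4 − (9/4)·R3: [0, 0, 0]
3 nonzero rows, so rank(MP) = 3.

3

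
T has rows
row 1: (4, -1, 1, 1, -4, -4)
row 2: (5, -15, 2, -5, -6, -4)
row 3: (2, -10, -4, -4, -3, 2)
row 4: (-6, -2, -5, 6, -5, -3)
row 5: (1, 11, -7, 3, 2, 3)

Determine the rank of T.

5

Row reduce to echelon form.
R2 ← R2 − (5/4)·R1: [0, -55/4, 3/4, -25/4, -1, 1]
R3 ← R3 − (1/2)·R1: [0, -19/2, -9/2, -9/2, -1, 4]
R4 ← R4 + (3/2)·R1: [0, -7/2, -7/2, 15/2, -11, -9]
R5 ← R5 − (1/4)·R1: [0, 45/4, -29/4, 11/4, 3, 4]
R3 ← R3 − (38/55)·R2: [0, 0, -276/55, -2/11, -17/55, 182/55]
R4 ← R4 − (14/55)·R2: [0, 0, -203/55, 100/11, -591/55, -509/55]
R5 ← R5 + (9/11)·R2: [0, 0, -73/11, -26/11, 24/11, 53/11]
R4 ← R4 − (203/276)·R3: [0, 0, 0, 1273/138, -2903/276, -1613/138]
R5 ← R5 − (365/276)·R3: [0, 0, 0, -293/138, 715/276, 61/138]
R5 ← R5 + (293/1273)·R4: [0, 0, 0, 0, 216/1273, -2862/1273]
Echelon form has 5 nonzero rows, so rank(T) = 5.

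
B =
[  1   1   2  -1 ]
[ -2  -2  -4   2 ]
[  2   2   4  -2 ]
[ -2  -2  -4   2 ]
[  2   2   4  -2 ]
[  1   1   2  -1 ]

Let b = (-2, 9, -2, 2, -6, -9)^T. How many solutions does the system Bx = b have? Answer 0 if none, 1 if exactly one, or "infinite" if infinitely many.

0

Row reduce the augmented matrix [B | b].
R2 ← R2 + (2)·R1: [0, 0, 0, 0, 5]
R3 ← R3 − (2)·R1: [0, 0, 0, 0, 2]
R4 ← R4 + (2)·R1: [0, 0, 0, 0, -2]
R5 ← R5 − (2)·R1: [0, 0, 0, 0, -2]
R6 ← R6 − R1: [0, 0, 0, 0, -7]
R3 ← R3 − (2/5)·R2: [0, 0, 0, 0, 0]
R4 ← R4 + (2/5)·R2: [0, 0, 0, 0, 0]
R5 ← R5 + (2/5)·R2: [0, 0, 0, 0, 0]
R6 ← R6 + (7/5)·R2: [0, 0, 0, 0, 0]
The echelon form has 2 nonzero rows; the last pivot sits in the augmented column, so rank(B) = 1 but rank([B|b]) = 2.
Since the ranks differ, the system is inconsistent.
It has no solutions.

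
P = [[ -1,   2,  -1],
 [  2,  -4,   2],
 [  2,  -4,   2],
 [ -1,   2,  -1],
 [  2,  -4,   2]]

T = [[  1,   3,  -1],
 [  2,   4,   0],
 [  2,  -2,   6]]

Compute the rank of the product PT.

1

First compute PT:
[[  1,   7,  -5],
 [ -2, -14,  10],
 [ -2, -14,  10],
 [  1,   7,  -5],
 [ -2, -14,  10]]
Now row reduce the product.
R2 ← R2 + (2)·R1: [0, 0, 0]
R3 ← R3 + (2)·R1: [0, 0, 0]
R4 ← R4 − R1: [0, 0, 0]
R5 ← R5 + (2)·R1: [0, 0, 0]
1 nonzero row, so rank(PT) = 1.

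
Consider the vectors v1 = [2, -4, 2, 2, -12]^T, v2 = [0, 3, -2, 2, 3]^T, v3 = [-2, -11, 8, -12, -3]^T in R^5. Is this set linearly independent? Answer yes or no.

Form the matrix with these vectors as rows and row reduce.
R3 ← R3 + R1: [0, -15, 10, -10, -15]
R3 ← R3 + (5)·R2: [0, 0, 0, 0, 0]
2 nonzero rows, so the 3 vectors span a space of dimension 2.
Since 2 < 3, the vectors are linearly dependent.

no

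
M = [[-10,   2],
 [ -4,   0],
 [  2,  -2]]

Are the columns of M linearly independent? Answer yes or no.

yes

Row reduce M to echelon form.
R2 ← R2 − (2/5)·R1: [0, -4/5]
R3 ← R3 + (1/5)·R1: [0, -8/5]
R3 ← R3 − (2)·R2: [0, 0]
2 pivots among 2 columns.
Every column is a pivot column, so the columns are linearly independent.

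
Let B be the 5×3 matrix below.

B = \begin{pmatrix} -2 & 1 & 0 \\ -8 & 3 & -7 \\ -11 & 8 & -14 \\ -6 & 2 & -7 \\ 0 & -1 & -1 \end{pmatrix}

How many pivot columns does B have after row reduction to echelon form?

3

Row reduce to echelon form.
R2 ← R2 − (4)·R1: [0, -1, -7]
R3 ← R3 − (11/2)·R1: [0, 5/2, -14]
R4 ← R4 − (3)·R1: [0, -1, -7]
R3 ← R3 + (5/2)·R2: [0, 0, -63/2]
R4 ← R4 − R2: [0, 0, 0]
R5 ← R5 − R2: [0, 0, 6]
R5 ← R5 + (4/21)·R3: [0, 0, 0]
Echelon form has 3 nonzero rows, so rank(B) = 3.
Each nonzero row contributes one pivot column: 3 pivot columns.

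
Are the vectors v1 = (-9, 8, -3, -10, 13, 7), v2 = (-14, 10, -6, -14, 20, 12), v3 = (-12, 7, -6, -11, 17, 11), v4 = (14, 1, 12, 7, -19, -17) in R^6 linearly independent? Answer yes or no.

no

Form the matrix with these vectors as rows and row reduce.
R2 ← R2 − (14/9)·R1: [0, -22/9, -4/3, 14/9, -2/9, 10/9]
R3 ← R3 − (4/3)·R1: [0, -11/3, -2, 7/3, -1/3, 5/3]
R4 ← R4 + (14/9)·R1: [0, 121/9, 22/3, -77/9, 11/9, -55/9]
R3 ← R3 − (3/2)·R2: [0, 0, 0, 0, 0, 0]
R4 ← R4 + (11/2)·R2: [0, 0, 0, 0, 0, 0]
2 nonzero rows, so the 4 vectors span a space of dimension 2.
Since 2 < 4, the vectors are linearly dependent.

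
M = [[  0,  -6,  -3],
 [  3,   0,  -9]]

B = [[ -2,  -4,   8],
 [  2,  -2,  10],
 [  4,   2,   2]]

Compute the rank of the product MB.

2

First compute MB:
[[-24,   6, -66],
 [-42, -30,   6]]
Now row reduce the product.
R2 ← R2 − (7/4)·R1: [0, -81/2, 243/2]
2 nonzero rows, so rank(MB) = 2.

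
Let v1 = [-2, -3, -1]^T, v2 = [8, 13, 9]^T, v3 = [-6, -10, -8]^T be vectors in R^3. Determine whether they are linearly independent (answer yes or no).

Form the matrix with these vectors as rows and row reduce.
R2 ← R2 + (4)·R1: [0, 1, 5]
R3 ← R3 − (3)·R1: [0, -1, -5]
R3 ← R3 + R2: [0, 0, 0]
2 nonzero rows, so the 3 vectors span a space of dimension 2.
Since 2 < 3, the vectors are linearly dependent.

no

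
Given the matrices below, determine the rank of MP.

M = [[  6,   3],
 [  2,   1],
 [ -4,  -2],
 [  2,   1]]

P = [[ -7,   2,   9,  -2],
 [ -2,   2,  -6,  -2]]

First compute MP:
[[-48,  18,  36, -18],
 [-16,   6,  12,  -6],
 [ 32, -12, -24,  12],
 [-16,   6,  12,  -6]]
Now row reduce the product.
R2 ← R2 − (1/3)·R1: [0, 0, 0, 0]
R3 ← R3 + (2/3)·R1: [0, 0, 0, 0]
R4 ← R4 − (1/3)·R1: [0, 0, 0, 0]
1 nonzero row, so rank(MP) = 1.

1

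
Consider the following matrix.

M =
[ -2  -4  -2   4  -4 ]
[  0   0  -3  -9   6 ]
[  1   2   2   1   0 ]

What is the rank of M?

2

Row reduce to echelon form.
R3 ← R3 + (1/2)·R1: [0, 0, 1, 3, -2]
R3 ← R3 + (1/3)·R2: [0, 0, 0, 0, 0]
Echelon form has 2 nonzero rows, so rank(M) = 2.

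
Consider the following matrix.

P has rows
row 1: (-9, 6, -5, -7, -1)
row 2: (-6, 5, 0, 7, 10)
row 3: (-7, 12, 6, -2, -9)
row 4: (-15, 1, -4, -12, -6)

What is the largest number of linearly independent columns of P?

Row reduce to echelon form.
R2 ← R2 − (2/3)·R1: [0, 1, 10/3, 35/3, 32/3]
R3 ← R3 − (7/9)·R1: [0, 22/3, 89/9, 31/9, -74/9]
R4 ← R4 − (5/3)·R1: [0, -9, 13/3, -1/3, -13/3]
R3 ← R3 − (22/3)·R2: [0, 0, -131/9, -739/9, -778/9]
R4 ← R4 + (9)·R2: [0, 0, 103/3, 314/3, 275/3]
R4 ← R4 + (309/131)·R3: [0, 0, 0, -11661/131, -14703/131]
Echelon form has 4 nonzero rows, so rank(P) = 4.
The rank gives the maximum number of linearly independent columns: 4.

4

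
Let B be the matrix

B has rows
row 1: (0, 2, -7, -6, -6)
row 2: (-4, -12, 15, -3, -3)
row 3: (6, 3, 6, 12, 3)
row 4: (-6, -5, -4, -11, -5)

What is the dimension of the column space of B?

4

Row reduce to echelon form.
Swap R1 ↔ R2
R3 ← R3 + (3/2)·R1: [0, -15, 57/2, 15/2, -3/2]
R4 ← R4 − (3/2)·R1: [0, 13, -53/2, -13/2, -1/2]
R3 ← R3 + (15/2)·R2: [0, 0, -24, -75/2, -93/2]
R4 ← R4 − (13/2)·R2: [0, 0, 19, 65/2, 77/2]
R4 ← R4 + (19/24)·R3: [0, 0, 0, 45/16, 27/16]
Echelon form has 4 nonzero rows, so rank(B) = 4.
The column space has dimension equal to the rank: 4.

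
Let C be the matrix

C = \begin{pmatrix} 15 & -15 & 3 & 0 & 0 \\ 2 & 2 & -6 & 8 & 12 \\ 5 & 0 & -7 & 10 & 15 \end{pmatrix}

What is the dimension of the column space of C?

2

Row reduce to echelon form.
R2 ← R2 − (2/15)·R1: [0, 4, -32/5, 8, 12]
R3 ← R3 − (1/3)·R1: [0, 5, -8, 10, 15]
R3 ← R3 − (5/4)·R2: [0, 0, 0, 0, 0]
Echelon form has 2 nonzero rows, so rank(C) = 2.
The column space has dimension equal to the rank: 2.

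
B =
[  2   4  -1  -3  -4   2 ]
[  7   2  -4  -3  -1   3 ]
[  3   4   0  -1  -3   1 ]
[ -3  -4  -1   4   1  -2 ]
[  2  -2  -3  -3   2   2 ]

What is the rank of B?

Row reduce to echelon form.
R2 ← R2 − (7/2)·R1: [0, -12, -1/2, 15/2, 13, -4]
R3 ← R3 − (3/2)·R1: [0, -2, 3/2, 7/2, 3, -2]
R4 ← R4 + (3/2)·R1: [0, 2, -5/2, -1/2, -5, 1]
R5 ← R5 − R1: [0, -6, -2, 0, 6, 0]
R3 ← R3 − (1/6)·R2: [0, 0, 19/12, 9/4, 5/6, -4/3]
R4 ← R4 + (1/6)·R2: [0, 0, -31/12, 3/4, -17/6, 1/3]
R5 ← R5 − (1/2)·R2: [0, 0, -7/4, -15/4, -1/2, 2]
R4 ← R4 + (31/19)·R3: [0, 0, 0, 84/19, -28/19, -35/19]
R5 ← R5 + (21/19)·R3: [0, 0, 0, -24/19, 8/19, 10/19]
R5 ← R5 + (2/7)·R4: [0, 0, 0, 0, 0, 0]
Echelon form has 4 nonzero rows, so rank(B) = 4.

4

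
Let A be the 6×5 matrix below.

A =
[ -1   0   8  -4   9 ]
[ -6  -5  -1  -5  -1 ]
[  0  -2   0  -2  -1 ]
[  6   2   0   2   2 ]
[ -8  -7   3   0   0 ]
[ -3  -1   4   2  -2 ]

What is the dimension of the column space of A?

Row reduce to echelon form.
R2 ← R2 − (6)·R1: [0, -5, -49, 19, -55]
R4 ← R4 + (6)·R1: [0, 2, 48, -22, 56]
R5 ← R5 − (8)·R1: [0, -7, -61, 32, -72]
R6 ← R6 − (3)·R1: [0, -1, -20, 14, -29]
R3 ← R3 − (2/5)·R2: [0, 0, 98/5, -48/5, 21]
R4 ← R4 + (2/5)·R2: [0, 0, 142/5, -72/5, 34]
R5 ← R5 − (7/5)·R2: [0, 0, 38/5, 27/5, 5]
R6 ← R6 − (1/5)·R2: [0, 0, -51/5, 51/5, -18]
R4 ← R4 − (71/49)·R3: [0, 0, 0, -24/49, 25/7]
R5 ← R5 − (19/49)·R3: [0, 0, 0, 447/49, -22/7]
R6 ← R6 + (51/98)·R3: [0, 0, 0, 255/49, -99/14]
R5 ← R5 + (149/8)·R4: [0, 0, 0, 0, 507/8]
R6 ← R6 + (85/8)·R4: [0, 0, 0, 0, 247/8]
R6 ← R6 − (19/39)·R5: [0, 0, 0, 0, 0]
Echelon form has 5 nonzero rows, so rank(A) = 5.
The column space has dimension equal to the rank: 5.

5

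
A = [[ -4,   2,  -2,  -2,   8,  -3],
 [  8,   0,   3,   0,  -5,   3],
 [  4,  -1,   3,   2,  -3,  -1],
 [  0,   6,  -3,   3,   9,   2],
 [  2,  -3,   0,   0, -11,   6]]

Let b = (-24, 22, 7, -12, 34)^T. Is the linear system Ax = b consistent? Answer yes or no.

yes

Row reduce the augmented matrix [A | b].
R2 ← R2 + (2)·R1: [0, 4, -1, -4, 11, -3, -26]
R3 ← R3 + R1: [0, 1, 1, 0, 5, -4, -17]
R5 ← R5 + (1/2)·R1: [0, -2, -1, -1, -7, 9/2, 22]
R3 ← R3 − (1/4)·R2: [0, 0, 5/4, 1, 9/4, -13/4, -21/2]
R4 ← R4 − (3/2)·R2: [0, 0, -3/2, 9, -15/2, 13/2, 27]
R5 ← R5 + (1/2)·R2: [0, 0, -3/2, -3, -3/2, 3, 9]
R4 ← R4 + (6/5)·R3: [0, 0, 0, 51/5, -24/5, 13/5, 72/5]
R5 ← R5 + (6/5)·R3: [0, 0, 0, -9/5, 6/5, -9/10, -18/5]
R5 ← R5 + (3/17)·R4: [0, 0, 0, 0, 6/17, -15/34, -18/17]
The echelon form has 5 nonzero rows, and every pivot lies in the first 6 columns, so rank(A) = rank([A|b]) = 5.
The system is consistent.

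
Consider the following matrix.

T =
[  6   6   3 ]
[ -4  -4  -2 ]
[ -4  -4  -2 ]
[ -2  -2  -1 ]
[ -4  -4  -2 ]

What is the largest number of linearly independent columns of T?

Row reduce to echelon form.
R2 ← R2 + (2/3)·R1: [0, 0, 0]
R3 ← R3 + (2/3)·R1: [0, 0, 0]
R4 ← R4 + (1/3)·R1: [0, 0, 0]
R5 ← R5 + (2/3)·R1: [0, 0, 0]
Echelon form has 1 nonzero row, so rank(T) = 1.
The rank gives the maximum number of linearly independent columns: 1.

1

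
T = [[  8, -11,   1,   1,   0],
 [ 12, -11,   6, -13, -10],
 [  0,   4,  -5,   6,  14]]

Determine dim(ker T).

Row reduce to echelon form.
R2 ← R2 − (3/2)·R1: [0, 11/2, 9/2, -29/2, -10]
R3 ← R3 − (8/11)·R2: [0, 0, -91/11, 182/11, 234/11]
3 nonzero rows, so rank(T) = 3.
T has 5 columns; by rank–nullity, nullity = 5 − 3 = 2.

2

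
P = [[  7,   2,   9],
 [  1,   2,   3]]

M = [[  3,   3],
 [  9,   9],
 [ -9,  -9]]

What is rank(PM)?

1

First compute PM:
[[-42, -42],
 [ -6,  -6]]
Now row reduce the product.
R2 ← R2 − (1/7)·R1: [0, 0]
1 nonzero row, so rank(PM) = 1.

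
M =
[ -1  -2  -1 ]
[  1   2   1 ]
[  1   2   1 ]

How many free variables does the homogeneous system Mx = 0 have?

Row reduce to echelon form.
R2 ← R2 + R1: [0, 0, 0]
R3 ← R3 + R1: [0, 0, 0]
1 nonzero row, so rank(M) = 1.
M has 3 columns; by rank–nullity, nullity = 3 − 1 = 2.

2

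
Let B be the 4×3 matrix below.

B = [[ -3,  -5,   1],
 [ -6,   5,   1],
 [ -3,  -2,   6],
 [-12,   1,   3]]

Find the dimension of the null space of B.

Row reduce to echelon form.
R2 ← R2 − (2)·R1: [0, 15, -1]
R3 ← R3 − R1: [0, 3, 5]
R4 ← R4 − (4)·R1: [0, 21, -1]
R3 ← R3 − (1/5)·R2: [0, 0, 26/5]
R4 ← R4 − (7/5)·R2: [0, 0, 2/5]
R4 ← R4 − (1/13)·R3: [0, 0, 0]
3 nonzero rows, so rank(B) = 3.
B has 3 columns; by rank–nullity, nullity = 3 − 3 = 0.

0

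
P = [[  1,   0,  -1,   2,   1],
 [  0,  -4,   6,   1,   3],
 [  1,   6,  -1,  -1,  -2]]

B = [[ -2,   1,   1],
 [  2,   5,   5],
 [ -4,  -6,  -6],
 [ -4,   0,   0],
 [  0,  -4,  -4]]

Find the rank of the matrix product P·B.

First compute PB:
[[ -6,   3,   3],
 [-36, -68, -68],
 [ 18,  45,  45]]
Now row reduce the product.
R2 ← R2 − (6)·R1: [0, -86, -86]
R3 ← R3 + (3)·R1: [0, 54, 54]
R3 ← R3 + (27/43)·R2: [0, 0, 0]
2 nonzero rows, so rank(PB) = 2.

2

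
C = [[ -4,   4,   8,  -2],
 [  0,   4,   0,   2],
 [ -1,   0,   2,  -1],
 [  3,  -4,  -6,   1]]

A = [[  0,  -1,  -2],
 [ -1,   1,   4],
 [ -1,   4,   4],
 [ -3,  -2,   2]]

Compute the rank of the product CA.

2

First compute CA:
[[ -6,  44,  52],
 [-10,   0,  20],
 [  1,  11,   8],
 [  7, -33, -44]]
Now row reduce the product.
R2 ← R2 − (5/3)·R1: [0, -220/3, -200/3]
R3 ← R3 + (1/6)·R1: [0, 55/3, 50/3]
R4 ← R4 + (7/6)·R1: [0, 55/3, 50/3]
R3 ← R3 + (1/4)·R2: [0, 0, 0]
R4 ← R4 + (1/4)·R2: [0, 0, 0]
2 nonzero rows, so rank(CA) = 2.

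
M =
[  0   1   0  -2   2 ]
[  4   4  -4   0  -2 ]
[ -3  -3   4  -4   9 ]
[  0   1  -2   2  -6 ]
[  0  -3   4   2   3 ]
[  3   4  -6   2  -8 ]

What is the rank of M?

4

Row reduce to echelon form.
Swap R1 ↔ R2
R3 ← R3 + (3/4)·R1: [0, 0, 1, -4, 15/2]
R6 ← R6 − (3/4)·R1: [0, 1, -3, 2, -13/2]
R4 ← R4 − R2: [0, 0, -2, 4, -8]
R5 ← R5 + (3)·R2: [0, 0, 4, -4, 9]
R6 ← R6 − R2: [0, 0, -3, 4, -17/2]
R4 ← R4 + (2)·R3: [0, 0, 0, -4, 7]
R5 ← R5 − (4)·R3: [0, 0, 0, 12, -21]
R6 ← R6 + (3)·R3: [0, 0, 0, -8, 14]
R5 ← R5 + (3)·R4: [0, 0, 0, 0, 0]
R6 ← R6 − (2)·R4: [0, 0, 0, 0, 0]
Echelon form has 4 nonzero rows, so rank(M) = 4.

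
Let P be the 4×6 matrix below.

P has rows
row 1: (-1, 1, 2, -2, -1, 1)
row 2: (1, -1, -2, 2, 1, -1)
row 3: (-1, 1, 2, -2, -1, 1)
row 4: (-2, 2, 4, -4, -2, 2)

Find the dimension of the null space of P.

Row reduce to echelon form.
R2 ← R2 + R1: [0, 0, 0, 0, 0, 0]
R3 ← R3 − R1: [0, 0, 0, 0, 0, 0]
R4 ← R4 − (2)·R1: [0, 0, 0, 0, 0, 0]
1 nonzero row, so rank(P) = 1.
P has 6 columns; by rank–nullity, nullity = 6 − 1 = 5.

5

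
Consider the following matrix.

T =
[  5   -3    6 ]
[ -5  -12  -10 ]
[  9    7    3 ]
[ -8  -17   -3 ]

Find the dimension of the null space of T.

Row reduce to echelon form.
R2 ← R2 + R1: [0, -15, -4]
R3 ← R3 − (9/5)·R1: [0, 62/5, -39/5]
R4 ← R4 + (8/5)·R1: [0, -109/5, 33/5]
R3 ← R3 + (62/75)·R2: [0, 0, -833/75]
R4 ← R4 − (109/75)·R2: [0, 0, 931/75]
R4 ← R4 + (19/17)·R3: [0, 0, 0]
3 nonzero rows, so rank(T) = 3.
T has 3 columns; by rank–nullity, nullity = 3 − 3 = 0.

0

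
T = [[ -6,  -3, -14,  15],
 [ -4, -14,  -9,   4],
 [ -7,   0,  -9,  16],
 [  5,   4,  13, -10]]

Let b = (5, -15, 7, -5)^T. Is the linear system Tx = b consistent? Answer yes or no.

Row reduce the augmented matrix [T | b].
R2 ← R2 − (2/3)·R1: [0, -12, 1/3, -6, -55/3]
R3 ← R3 − (7/6)·R1: [0, 7/2, 22/3, -3/2, 7/6]
R4 ← R4 + (5/6)·R1: [0, 3/2, 4/3, 5/2, -5/6]
R3 ← R3 + (7/24)·R2: [0, 0, 535/72, -13/4, -301/72]
R4 ← R4 + (1/8)·R2: [0, 0, 11/8, 7/4, -25/8]
R4 ← R4 − (99/535)·R3: [0, 0, 0, 1258/535, -1258/535]
The echelon form has 4 nonzero rows, and every pivot lies in the first 4 columns, so rank(T) = rank([T|b]) = 4.
The system is consistent.

yes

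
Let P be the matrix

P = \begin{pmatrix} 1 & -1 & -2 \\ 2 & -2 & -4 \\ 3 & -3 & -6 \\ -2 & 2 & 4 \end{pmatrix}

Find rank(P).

1

Row reduce to echelon form.
R2 ← R2 − (2)·R1: [0, 0, 0]
R3 ← R3 − (3)·R1: [0, 0, 0]
R4 ← R4 + (2)·R1: [0, 0, 0]
Echelon form has 1 nonzero row, so rank(P) = 1.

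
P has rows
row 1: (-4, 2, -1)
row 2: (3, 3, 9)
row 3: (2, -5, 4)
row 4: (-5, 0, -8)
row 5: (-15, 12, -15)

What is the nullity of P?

0

Row reduce to echelon form.
R2 ← R2 + (3/4)·R1: [0, 9/2, 33/4]
R3 ← R3 + (1/2)·R1: [0, -4, 7/2]
R4 ← R4 − (5/4)·R1: [0, -5/2, -27/4]
R5 ← R5 − (15/4)·R1: [0, 9/2, -45/4]
R3 ← R3 + (8/9)·R2: [0, 0, 65/6]
R4 ← R4 + (5/9)·R2: [0, 0, -13/6]
R5 ← R5 − R2: [0, 0, -39/2]
R4 ← R4 + (1/5)·R3: [0, 0, 0]
R5 ← R5 + (9/5)·R3: [0, 0, 0]
3 nonzero rows, so rank(P) = 3.
P has 3 columns; by rank–nullity, nullity = 3 − 3 = 0.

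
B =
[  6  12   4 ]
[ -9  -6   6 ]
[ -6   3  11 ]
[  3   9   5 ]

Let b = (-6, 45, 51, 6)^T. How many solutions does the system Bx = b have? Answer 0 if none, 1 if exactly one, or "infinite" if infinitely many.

Row reduce the augmented matrix [B | b].
R2 ← R2 + (3/2)·R1: [0, 12, 12, 36]
R3 ← R3 + R1: [0, 15, 15, 45]
R4 ← R4 − (1/2)·R1: [0, 3, 3, 9]
R3 ← R3 − (5/4)·R2: [0, 0, 0, 0]
R4 ← R4 − (1/4)·R2: [0, 0, 0, 0]
The echelon form has 2 nonzero rows, and every pivot lies in the first 3 columns, so rank(B) = rank([B|b]) = 2.
The system is consistent.
rank = 2 < 3 unknowns, so there are infinitely many solutions.

infinite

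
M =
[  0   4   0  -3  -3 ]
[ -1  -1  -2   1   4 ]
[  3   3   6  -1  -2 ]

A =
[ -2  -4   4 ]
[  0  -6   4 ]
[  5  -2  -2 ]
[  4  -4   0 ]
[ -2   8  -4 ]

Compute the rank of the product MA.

First compute MA:
[[ -6, -36,  28],
 [-12,  42, -20],
 [ 24, -54,  20]]
Now row reduce the product.
R2 ← R2 − (2)·R1: [0, 114, -76]
R3 ← R3 + (4)·R1: [0, -198, 132]
R3 ← R3 + (33/19)·R2: [0, 0, 0]
2 nonzero rows, so rank(MA) = 2.

2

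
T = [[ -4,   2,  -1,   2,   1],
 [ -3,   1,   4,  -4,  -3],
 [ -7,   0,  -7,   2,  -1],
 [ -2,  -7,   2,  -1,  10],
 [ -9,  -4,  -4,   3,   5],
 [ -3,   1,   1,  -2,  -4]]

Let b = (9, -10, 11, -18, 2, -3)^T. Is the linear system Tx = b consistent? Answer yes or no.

yes

Row reduce the augmented matrix [T | b].
R2 ← R2 − (3/4)·R1: [0, -1/2, 19/4, -11/2, -15/4, -67/4]
R3 ← R3 − (7/4)·R1: [0, -7/2, -21/4, -3/2, -11/4, -19/4]
R4 ← R4 − (1/2)·R1: [0, -8, 5/2, -2, 19/2, -45/2]
R5 ← R5 − (9/4)·R1: [0, -17/2, -7/4, -3/2, 11/4, -73/4]
R6 ← R6 − (3/4)·R1: [0, -1/2, 7/4, -7/2, -19/4, -39/4]
R3 ← R3 − (7)·R2: [0, 0, -77/2, 37, 47/2, 225/2]
R4 ← R4 − (16)·R2: [0, 0, -147/2, 86, 139/2, 491/2]
R5 ← R5 − (17)·R2: [0, 0, -165/2, 92, 133/2, 533/2]
R6 ← R6 − R2: [0, 0, -3, 2, -1, 7]
R4 ← R4 − (21/11)·R3: [0, 0, 0, 169/11, 271/11, 338/11]
R5 ← R5 − (15/7)·R3: [0, 0, 0, 89/7, 113/7, 178/7]
R6 ← R6 − (6/77)·R3: [0, 0, 0, -68/77, -218/77, -136/77]
R5 ← R5 − (979/1183)·R4: [0, 0, 0, 0, -5022/1183, 0]
R6 ← R6 + (68/1183)·R4: [0, 0, 0, 0, -1674/1183, 0]
R6 ← R6 − (1/3)·R5: [0, 0, 0, 0, 0, 0]
The echelon form has 5 nonzero rows, and every pivot lies in the first 5 columns, so rank(T) = rank([T|b]) = 5.
The system is consistent.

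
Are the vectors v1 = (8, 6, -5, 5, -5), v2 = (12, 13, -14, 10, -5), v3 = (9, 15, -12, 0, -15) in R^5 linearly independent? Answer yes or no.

yes

Form the matrix with these vectors as rows and row reduce.
R2 ← R2 − (3/2)·R1: [0, 4, -13/2, 5/2, 5/2]
R3 ← R3 − (9/8)·R1: [0, 33/4, -51/8, -45/8, -75/8]
R3 ← R3 − (33/16)·R2: [0, 0, 225/32, -345/32, -465/32]
3 nonzero rows, so the 3 vectors span a space of dimension 3.
Since 3 = 3, the vectors are linearly independent.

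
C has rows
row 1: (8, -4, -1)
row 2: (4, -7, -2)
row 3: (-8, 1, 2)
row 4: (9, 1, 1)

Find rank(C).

Row reduce to echelon form.
R2 ← R2 − (1/2)·R1: [0, -5, -3/2]
R3 ← R3 + R1: [0, -3, 1]
R4 ← R4 − (9/8)·R1: [0, 11/2, 17/8]
R3 ← R3 − (3/5)·R2: [0, 0, 19/10]
R4 ← R4 + (11/10)·R2: [0, 0, 19/40]
R4 ← R4 − (1/4)·R3: [0, 0, 0]
Echelon form has 3 nonzero rows, so rank(C) = 3.

3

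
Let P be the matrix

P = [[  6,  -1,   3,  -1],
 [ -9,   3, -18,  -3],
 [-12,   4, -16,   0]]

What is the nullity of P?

1

Row reduce to echelon form.
R2 ← R2 + (3/2)·R1: [0, 3/2, -27/2, -9/2]
R3 ← R3 + (2)·R1: [0, 2, -10, -2]
R3 ← R3 − (4/3)·R2: [0, 0, 8, 4]
3 nonzero rows, so rank(P) = 3.
P has 4 columns; by rank–nullity, nullity = 4 − 3 = 1.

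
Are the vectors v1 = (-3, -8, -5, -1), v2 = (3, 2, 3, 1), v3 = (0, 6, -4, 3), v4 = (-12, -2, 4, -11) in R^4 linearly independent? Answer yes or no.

Form the matrix with these vectors as rows and row reduce.
R2 ← R2 + R1: [0, -6, -2, 0]
R4 ← R4 − (4)·R1: [0, 30, 24, -7]
R3 ← R3 + R2: [0, 0, -6, 3]
R4 ← R4 + (5)·R2: [0, 0, 14, -7]
R4 ← R4 + (7/3)·R3: [0, 0, 0, 0]
3 nonzero rows, so the 4 vectors span a space of dimension 3.
Since 3 < 4, the vectors are linearly dependent.

no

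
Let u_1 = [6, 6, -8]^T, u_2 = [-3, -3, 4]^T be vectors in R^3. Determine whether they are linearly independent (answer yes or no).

Form the matrix with these vectors as rows and row reduce.
R2 ← R2 + (1/2)·R1: [0, 0, 0]
1 nonzero row, so the 2 vectors span a space of dimension 1.
Since 1 < 2, the vectors are linearly dependent.

no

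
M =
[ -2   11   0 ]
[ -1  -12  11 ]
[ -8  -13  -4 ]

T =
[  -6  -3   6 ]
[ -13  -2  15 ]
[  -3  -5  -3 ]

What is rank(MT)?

3

First compute MT:
[[-131, -16, 153],
 [129, -28, -219],
 [229,  70, -231]]
Now row reduce the product.
R2 ← R2 + (129/131)·R1: [0, -5732/131, -8952/131]
R3 ← R3 + (229/131)·R1: [0, 5506/131, 4776/131]
R3 ← R3 + (2753/2866)·R2: [0, 0, -41820/1433]
3 nonzero rows, so rank(MT) = 3.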